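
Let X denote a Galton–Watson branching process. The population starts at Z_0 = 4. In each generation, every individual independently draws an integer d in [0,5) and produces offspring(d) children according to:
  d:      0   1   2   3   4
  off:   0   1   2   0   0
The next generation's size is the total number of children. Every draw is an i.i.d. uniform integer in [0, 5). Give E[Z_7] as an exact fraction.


Outcome values over d=0..4: [0, 1, 2, 0, 0]
Σy = 3, Σy² = 5, M = 5
μ = 3/5 = 3/5,  σ² = 5/5 − (3/5)² = 16/25
E[Z_0] = 4
E[Z_1] = 3/5·E[Z_0] = 12/5
E[Z_2] = 3/5·E[Z_1] = 36/25
E[Z_3] = 3/5·E[Z_2] = 108/125
E[Z_4] = 3/5·E[Z_3] = 324/625
E[Z_5] = 3/5·E[Z_4] = 972/3125
E[Z_6] = 3/5·E[Z_5] = 2916/15625
E[Z_7] = 3/5·E[Z_6] = 8748/78125

8748/78125


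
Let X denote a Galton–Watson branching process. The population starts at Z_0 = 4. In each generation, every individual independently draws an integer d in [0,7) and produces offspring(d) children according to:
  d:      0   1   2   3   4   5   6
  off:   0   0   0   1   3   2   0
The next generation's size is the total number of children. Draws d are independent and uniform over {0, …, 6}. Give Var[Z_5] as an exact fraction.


Outcome values over d=0..6: [0, 0, 0, 1, 3, 2, 0]
Σy = 6, Σy² = 14, M = 7
μ = 6/7 = 6/7,  σ² = 14/7 − (6/7)² = 62/49
V_0 = 0, E_0 = 4
V_1 = 62/49·E_0 + (6/7)²·V_0 = 248/49;  E_1 = 24/7
V_2 = 62/49·E_1 + (6/7)²·V_1 = 19344/2401;  E_2 = 144/49
V_3 = 62/49·E_2 + (6/7)²·V_2 = 1133856/117649;  E_3 = 864/343
V_4 = 62/49·E_3 + (6/7)²·V_3 = 59192640/5764801;  E_4 = 5184/2401
V_5 = 62/49·E_4 + (6/7)²·V_4 = 2902635648/282475249;  E_5 = 31104/16807

2902635648/282475249


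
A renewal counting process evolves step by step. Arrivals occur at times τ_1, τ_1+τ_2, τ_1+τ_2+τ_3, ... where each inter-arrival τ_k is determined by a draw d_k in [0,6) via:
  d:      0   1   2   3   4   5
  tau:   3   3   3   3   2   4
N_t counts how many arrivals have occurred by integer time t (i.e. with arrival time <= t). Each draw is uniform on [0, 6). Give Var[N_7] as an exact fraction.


Inter-arrival values over d=0..5: [3, 3, 3, 3, 2, 4]
Each d has probability 1/6, so the pmf of τ is: f(2) = 1/6, f(3) = 2/3, f(4) = 1/6
Let p_n(j) = P(N_n = j), with p_0 = [1]. Condition on τ_1: p_n(0) = P(τ > n), and for j >= 1, p_n(j) = Σ_{k<=n} f(k)·p_{n−k}(j−1)
p_1 = [1]  (j = 0)
p_2 = [5/6, 1/6]  (j = 0..1)
p_3 = [1/6, 5/6]  (j = 0..1)
p_4 = [0, 35/36, 1/36]  (j = 0..2)
p_5 = [0, 3/4, 1/4]  (j = 0..2)
p_6 = [0, 1/4, 161/216, 1/216]  (j = 0..3)
p_7 = [0, 1/36, 197/216, 13/216]  (j = 0..3)
E[N_7] = Σ j·p_7(j) = 439/216;  E[N_7²] = Σ j²·p_7(j) = 911/216
Var[N_7] = 911/216 − (439/216)² = 4055/46656

4055/46656


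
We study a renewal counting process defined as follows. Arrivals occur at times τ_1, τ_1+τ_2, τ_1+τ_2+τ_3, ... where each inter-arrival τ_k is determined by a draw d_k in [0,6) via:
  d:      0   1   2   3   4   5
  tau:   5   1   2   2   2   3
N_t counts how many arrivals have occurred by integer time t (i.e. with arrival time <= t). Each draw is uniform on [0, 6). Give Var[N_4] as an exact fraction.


1116455/1679616

Inter-arrival values over d=0..5: [5, 1, 2, 2, 2, 3]
Each d has probability 1/6, so the pmf of τ is: f(1) = 1/6, f(2) = 1/2, f(3) = 1/6, f(5) = 1/6
Let p_n(j) = P(N_n = j), with p_0 = [1]. Condition on τ_1: p_n(0) = P(τ > n), and for j >= 1, p_n(j) = Σ_{k<=n} f(k)·p_{n−k}(j−1)
p_1 = [5/6, 1/6]  (j = 0..1)
p_2 = [1/3, 23/36, 1/36]  (j = 0..2)
p_3 = [1/6, 23/36, 41/216, 1/216]  (j = 0..3)
p_4 = [1/6, 1/3, 49/108, 59/1296, 1/1296]  (j = 0..4)
E[N_4] = Σ j·p_4(j) = 1789/1296;  E[N_4²] = Σ j²·p_4(j) = 3331/1296
Var[N_4] = 3331/1296 − (1789/1296)² = 1116455/1679616


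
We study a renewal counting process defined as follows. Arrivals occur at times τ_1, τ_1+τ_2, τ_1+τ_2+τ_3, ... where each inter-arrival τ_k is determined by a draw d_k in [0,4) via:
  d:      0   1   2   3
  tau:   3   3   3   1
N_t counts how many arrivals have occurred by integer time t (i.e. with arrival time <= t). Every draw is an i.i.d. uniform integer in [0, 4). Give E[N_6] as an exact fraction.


Inter-arrival values over d=0..3: [3, 3, 3, 1]
Each d has probability 1/4, so the pmf of τ is: f(1) = 1/4, f(3) = 3/4
Renewal equation for m(n) = E[N_n]: condition on τ_1 = k (if k <= n, one arrival plus a fresh copy on the remaining n−k steps): m(n) = F(n) + Σ_{k<=n} f(k)·m(n−k), where F(n) = P(τ <= n) and m(0) = 0
m(1) = F(1) = 1/4
m(2) = F(2) + f(1)·m(1) = 1/4 + 1/4·1/4 = 5/16
m(3) = F(3) + f(1)·m(2) = 1 + 1/4·5/16 = 69/64
m(4) = F(4) + f(1)·m(3) + f(3)·m(1) = 1 + 1/4·69/64 + 3/4·1/4 = 373/256
m(5) = F(5) + f(1)·m(4) + f(3)·m(2) = 1 + 1/4·373/256 + 3/4·5/16 = 1637/1024
m(6) = F(6) + f(1)·m(5) + f(3)·m(3) = 1 + 1/4·1637/1024 + 3/4·69/64 = 9045/4096
E[N_6] = m(6) = 9045/4096

9045/4096


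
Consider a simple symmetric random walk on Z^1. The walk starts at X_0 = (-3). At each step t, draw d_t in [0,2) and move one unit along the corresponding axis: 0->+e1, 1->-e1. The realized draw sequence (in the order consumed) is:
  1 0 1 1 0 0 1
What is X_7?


(-4)

t=0: X=(-3), d=1 → -e1, X_1=(-4)
t=1: X=(-4), d=0 → +e1, X_2=(-3)
t=2: X=(-3), d=1 → -e1, X_3=(-4)
t=3: X=(-4), d=1 → -e1, X_4=(-5)
t=4: X=(-5), d=0 → +e1, X_5=(-4)
t=5: X=(-4), d=0 → +e1, X_6=(-3)
t=6: X=(-3), d=1 → -e1, X_7=(-4)


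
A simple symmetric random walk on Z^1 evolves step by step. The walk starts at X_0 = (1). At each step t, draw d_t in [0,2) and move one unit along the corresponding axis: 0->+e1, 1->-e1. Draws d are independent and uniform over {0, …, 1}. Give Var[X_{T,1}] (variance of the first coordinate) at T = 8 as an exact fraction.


Outcome values over d=0..1: [1, -1]
Σy = 0, Σy² = 2, M = 2
μ = 0/2 = 0,  σ² = 2/2 − (0)² = 1
Independent increments: Var[X_8] = 8·σ² = 8·(1) = 8

8


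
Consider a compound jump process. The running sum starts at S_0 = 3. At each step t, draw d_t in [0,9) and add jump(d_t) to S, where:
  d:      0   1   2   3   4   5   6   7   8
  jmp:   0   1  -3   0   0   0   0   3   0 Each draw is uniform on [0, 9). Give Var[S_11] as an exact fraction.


Outcome values over d=0..8: [0, 1, -3, 0, 0, 0, 0, 3, 0]
Σy = 1, Σy² = 19, M = 9
μ = 1/9 = 1/9,  σ² = 19/9 − (1/9)² = 170/81
Independent increments: Var[S_11] = 11·σ² = 11·(170/81) = 1870/81

1870/81


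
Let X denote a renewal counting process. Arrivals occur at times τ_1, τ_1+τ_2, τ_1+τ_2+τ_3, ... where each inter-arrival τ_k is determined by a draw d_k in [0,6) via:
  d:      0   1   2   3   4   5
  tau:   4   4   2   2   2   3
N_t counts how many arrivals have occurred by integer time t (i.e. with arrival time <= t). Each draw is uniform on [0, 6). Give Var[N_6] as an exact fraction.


1751/5184

Inter-arrival values over d=0..5: [4, 4, 2, 2, 2, 3]
Each d has probability 1/6, so the pmf of τ is: f(2) = 1/2, f(3) = 1/6, f(4) = 1/3
Let p_n(j) = P(N_n = j), with p_0 = [1]. Condition on τ_1: p_n(0) = P(τ > n), and for j >= 1, p_n(j) = Σ_{k<=n} f(k)·p_{n−k}(j−1)
p_1 = [1]  (j = 0)
p_2 = [1/2, 1/2]  (j = 0..1)
p_3 = [1/3, 2/3]  (j = 0..1)
p_4 = [0, 3/4, 1/4]  (j = 0..2)
p_5 = [0, 7/12, 5/12]  (j = 0..2)
p_6 = [0, 2/9, 47/72, 1/8]  (j = 0..3)
E[N_6] = Σ j·p_6(j) = 137/72;  E[N_6²] = Σ j²·p_6(j) = 95/24
Var[N_6] = 95/24 − (137/72)² = 1751/5184


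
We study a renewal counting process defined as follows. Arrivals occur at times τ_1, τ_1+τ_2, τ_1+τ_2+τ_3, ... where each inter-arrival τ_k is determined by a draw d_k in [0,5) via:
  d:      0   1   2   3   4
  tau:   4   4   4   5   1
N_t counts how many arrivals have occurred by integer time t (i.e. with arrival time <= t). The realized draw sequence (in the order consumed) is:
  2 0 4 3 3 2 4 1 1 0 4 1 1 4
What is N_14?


draw d_1=2: τ_1=4, arrival time A_1=4
draw d_2=0: τ_2=4, arrival time A_2=8
draw d_3=4: τ_3=1, arrival time A_3=9
draw d_4=3: τ_4=5, arrival time A_4=14
draw d_5=3: τ_5=5, arrival time A_5=19
draw d_6=2: τ_6=4, arrival time A_6=23
draw d_7=4: τ_7=1, arrival time A_7=24
draw d_8=1: τ_8=4, arrival time A_8=28
draw d_9=1: τ_9=4, arrival time A_9=32
draw d_10=0: τ_10=4, arrival time A_10=36
draw d_11=4: τ_11=1, arrival time A_11=37
draw d_12=1: τ_12=4, arrival time A_12=41
draw d_13=1: τ_13=4, arrival time A_13=45
draw d_14=4: τ_14=1, arrival time A_14=46
N_t over t=0..14: 0:0 1:0 2:0 3:0 4:1 5:1 6:1 7:1 8:2 9:3 10:3 11:3 12:3 13:3 14:4

4


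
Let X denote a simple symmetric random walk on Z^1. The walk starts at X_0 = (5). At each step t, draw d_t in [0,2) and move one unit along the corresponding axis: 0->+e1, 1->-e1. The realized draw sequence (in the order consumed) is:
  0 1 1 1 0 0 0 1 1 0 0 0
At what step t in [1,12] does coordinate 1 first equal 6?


1

t=0: X=(5), d=0 → +e1, X_1=(6)
t=1: X=(6), d=1 → -e1, X_2=(5)
t=2: X=(5), d=1 → -e1, X_3=(4)
t=3: X=(4), d=1 → -e1, X_4=(3)
t=4: X=(3), d=0 → +e1, X_5=(4)
t=5: X=(4), d=0 → +e1, X_6=(5)
t=6: X=(5), d=0 → +e1, X_7=(6)
t=7: X=(6), d=1 → -e1, X_8=(5)
t=8: X=(5), d=1 → -e1, X_9=(4)
t=9: X=(4), d=0 → +e1, X_10=(5)
t=10: X=(5), d=0 → +e1, X_11=(6)
t=11: X=(6), d=0 → +e1, X_12=(7)


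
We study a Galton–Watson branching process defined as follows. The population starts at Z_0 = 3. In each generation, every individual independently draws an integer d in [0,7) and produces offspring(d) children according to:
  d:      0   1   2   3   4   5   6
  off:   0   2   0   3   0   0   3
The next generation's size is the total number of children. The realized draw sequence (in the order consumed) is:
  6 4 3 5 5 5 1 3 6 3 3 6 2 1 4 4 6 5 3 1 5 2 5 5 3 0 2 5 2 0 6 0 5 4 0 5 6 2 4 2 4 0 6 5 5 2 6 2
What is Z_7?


gen 0: Z_0=3, draws=[6, 4, 3], offspring=[3, 0, 3], Z_1=6
gen 1: Z_1=6, draws=[5, 5, 5, 1, 3, 6], offspring=[0, 0, 0, 2, 3, 3], Z_2=8
gen 2: Z_2=8, draws=[3, 3, 6, 2, 1, 4, 4, 6], offspring=[3, 3, 3, 0, 2, 0, 0, 3], Z_3=14
gen 3: Z_3=14, draws=[5, 3, 1, 5, 2, 5, 5, 3, 0, 2, 5, 2, 0, 6], offspring=[0, 3, 2, 0, 0, 0, 0, 3, 0, 0, 0, 0, 0, 3], Z_4=11
gen 4: Z_4=11, draws=[0, 5, 4, 0, 5, 6, 2, 4, 2, 4, 0], offspring=[0, 0, 0, 0, 0, 3, 0, 0, 0, 0, 0], Z_5=3
gen 5: Z_5=3, draws=[6, 5, 5], offspring=[3, 0, 0], Z_6=3
gen 6: Z_6=3, draws=[2, 6, 2], offspring=[0, 3, 0], Z_7=3

3


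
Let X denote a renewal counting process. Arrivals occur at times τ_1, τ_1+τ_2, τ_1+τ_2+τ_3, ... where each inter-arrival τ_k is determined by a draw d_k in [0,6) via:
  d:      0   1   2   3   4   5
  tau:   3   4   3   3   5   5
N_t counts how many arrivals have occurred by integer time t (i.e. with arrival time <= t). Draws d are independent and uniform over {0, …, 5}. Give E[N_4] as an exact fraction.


Inter-arrival values over d=0..5: [3, 4, 3, 3, 5, 5]
Each d has probability 1/6, so the pmf of τ is: f(3) = 1/2, f(4) = 1/6, f(5) = 1/3
Renewal equation for m(n) = E[N_n]: condition on τ_1 = k (if k <= n, one arrival plus a fresh copy on the remaining n−k steps): m(n) = F(n) + Σ_{k<=n} f(k)·m(n−k), where F(n) = P(τ <= n) and m(0) = 0
m(1) = F(1) = 0
m(2) = F(2) = 0
m(3) = F(3) = 1/2
m(4) = F(4) = 2/3
E[N_4] = m(4) = 2/3

2/3


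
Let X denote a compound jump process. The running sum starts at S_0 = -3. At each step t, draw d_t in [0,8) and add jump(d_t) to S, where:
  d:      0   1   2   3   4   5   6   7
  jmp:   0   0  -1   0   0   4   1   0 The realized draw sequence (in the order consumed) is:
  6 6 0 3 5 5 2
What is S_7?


t=0: S=-3, d=6, jump=1, S_1=-2
t=1: S=-2, d=6, jump=1, S_2=-1
t=2: S=-1, d=0, jump=0, S_3=-1
t=3: S=-1, d=3, jump=0, S_4=-1
t=4: S=-1, d=5, jump=4, S_5=3
t=5: S=3, d=5, jump=4, S_6=7
t=6: S=7, d=2, jump=-1, S_7=6

6


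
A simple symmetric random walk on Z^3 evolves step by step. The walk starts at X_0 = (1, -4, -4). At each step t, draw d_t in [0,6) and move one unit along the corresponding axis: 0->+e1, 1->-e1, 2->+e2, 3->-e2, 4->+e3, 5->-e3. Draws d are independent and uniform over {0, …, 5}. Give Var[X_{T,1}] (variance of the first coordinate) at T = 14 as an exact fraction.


14/3

Outcome values over d=0..5: [1, -1, 0, 0, 0, 0]
Σy = 0, Σy² = 2, M = 6
μ = 0/6 = 0,  σ² = 2/6 − (0)² = 1/3
Independent increments: Var[X_14] = 14·σ² = 14·(1/3) = 14/3


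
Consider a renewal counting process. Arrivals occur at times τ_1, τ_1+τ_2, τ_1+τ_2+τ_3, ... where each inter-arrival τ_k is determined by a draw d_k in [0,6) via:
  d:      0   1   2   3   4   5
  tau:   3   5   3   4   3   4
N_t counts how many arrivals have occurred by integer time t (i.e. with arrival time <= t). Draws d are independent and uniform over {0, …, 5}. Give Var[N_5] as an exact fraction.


Inter-arrival values over d=0..5: [3, 5, 3, 4, 3, 4]
Each d has probability 1/6, so the pmf of τ is: f(3) = 1/2, f(4) = 1/3, f(5) = 1/6
Let p_n(j) = P(N_n = j), with p_0 = [1]. Condition on τ_1: p_n(0) = P(τ > n), and for j >= 1, p_n(j) = Σ_{k<=n} f(k)·p_{n−k}(j−1)
p_1 = [1]  (j = 0)
p_2 = [1]  (j = 0)
p_3 = [1/2, 1/2]  (j = 0..1)
p_4 = [1/6, 5/6]  (j = 0..1)
p_5 = [0, 1]  (j = 0..1)
E[N_5] = Σ j·p_5(j) = 1;  E[N_5²] = Σ j²·p_5(j) = 1
Var[N_5] = 1 − (1)² = 0

0


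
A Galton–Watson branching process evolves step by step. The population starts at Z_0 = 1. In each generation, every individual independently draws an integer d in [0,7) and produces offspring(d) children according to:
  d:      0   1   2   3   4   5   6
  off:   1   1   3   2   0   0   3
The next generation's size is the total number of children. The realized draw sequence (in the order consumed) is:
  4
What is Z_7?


gen 0: Z_0=1, draws=[4], offspring=[0], Z_1=0
gen 1: Z_1=0, draws=[], offspring=[], Z_2=0
gen 2: Z_2=0, draws=[], offspring=[], Z_3=0
gen 3: Z_3=0, draws=[], offspring=[], Z_4=0
gen 4: Z_4=0, draws=[], offspring=[], Z_5=0
gen 5: Z_5=0, draws=[], offspring=[], Z_6=0
gen 6: Z_6=0, draws=[], offspring=[], Z_7=0

0


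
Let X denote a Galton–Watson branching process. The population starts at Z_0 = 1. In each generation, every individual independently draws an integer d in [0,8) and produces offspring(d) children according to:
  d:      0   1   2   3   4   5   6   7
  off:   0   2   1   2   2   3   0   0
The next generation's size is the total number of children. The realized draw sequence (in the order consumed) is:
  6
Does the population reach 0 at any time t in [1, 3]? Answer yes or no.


gen 0: Z_0=1, draws=[6], offspring=[0], Z_1=0
gen 1: Z_1=0, draws=[], offspring=[], Z_2=0
gen 2: Z_2=0, draws=[], offspring=[], Z_3=0

yes


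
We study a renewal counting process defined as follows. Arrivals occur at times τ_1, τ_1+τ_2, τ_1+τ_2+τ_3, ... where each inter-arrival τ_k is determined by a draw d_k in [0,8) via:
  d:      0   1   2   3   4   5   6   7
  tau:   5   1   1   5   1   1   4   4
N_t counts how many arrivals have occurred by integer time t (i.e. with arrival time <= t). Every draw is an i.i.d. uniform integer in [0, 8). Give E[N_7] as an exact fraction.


319/128

Inter-arrival values over d=0..7: [5, 1, 1, 5, 1, 1, 4, 4]
Each d has probability 1/8, so the pmf of τ is: f(1) = 1/2, f(4) = 1/4, f(5) = 1/4
Renewal equation for m(n) = E[N_n]: condition on τ_1 = k (if k <= n, one arrival plus a fresh copy on the remaining n−k steps): m(n) = F(n) + Σ_{k<=n} f(k)·m(n−k), where F(n) = P(τ <= n) and m(0) = 0
m(1) = F(1) = 1/2
m(2) = F(2) + f(1)·m(1) = 1/2 + 1/2·1/2 = 3/4
m(3) = F(3) + f(1)·m(2) = 1/2 + 1/2·3/4 = 7/8
m(4) = F(4) + f(1)·m(3) = 3/4 + 1/2·7/8 = 19/16
m(5) = F(5) + f(1)·m(4) + f(4)·m(1) = 1 + 1/2·19/16 + 1/4·1/2 = 55/32
m(6) = F(6) + f(1)·m(5) + f(4)·m(2) + f(5)·m(1) = 1 + 1/2·55/32 + 1/4·3/4 + 1/4·1/2 = 139/64
m(7) = F(7) + f(1)·m(6) + f(4)·m(3) + f(5)·m(2) = 1 + 1/2·139/64 + 1/4·7/8 + 1/4·3/4 = 319/128
E[N_7] = m(7) = 319/128


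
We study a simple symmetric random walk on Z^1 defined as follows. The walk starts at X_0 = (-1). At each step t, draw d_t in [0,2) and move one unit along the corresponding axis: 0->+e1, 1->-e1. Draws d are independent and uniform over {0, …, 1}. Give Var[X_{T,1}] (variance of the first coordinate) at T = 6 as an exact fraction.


6

Outcome values over d=0..1: [1, -1]
Σy = 0, Σy² = 2, M = 2
μ = 0/2 = 0,  σ² = 2/2 − (0)² = 1
Independent increments: Var[X_6] = 6·σ² = 6·(1) = 6


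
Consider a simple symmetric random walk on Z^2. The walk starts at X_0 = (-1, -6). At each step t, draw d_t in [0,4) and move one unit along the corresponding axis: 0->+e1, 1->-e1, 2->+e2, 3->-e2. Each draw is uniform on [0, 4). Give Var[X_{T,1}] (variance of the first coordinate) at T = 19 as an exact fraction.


19/2

Outcome values over d=0..3: [1, -1, 0, 0]
Σy = 0, Σy² = 2, M = 4
μ = 0/4 = 0,  σ² = 2/4 − (0)² = 1/2
Independent increments: Var[X_19] = 19·σ² = 19·(1/2) = 19/2


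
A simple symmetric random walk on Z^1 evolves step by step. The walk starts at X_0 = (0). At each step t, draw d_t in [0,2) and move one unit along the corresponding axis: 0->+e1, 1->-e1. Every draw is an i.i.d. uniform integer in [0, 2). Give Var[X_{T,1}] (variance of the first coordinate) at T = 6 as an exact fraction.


Outcome values over d=0..1: [1, -1]
Σy = 0, Σy² = 2, M = 2
μ = 0/2 = 0,  σ² = 2/2 − (0)² = 1
Independent increments: Var[X_6] = 6·σ² = 6·(1) = 6

6


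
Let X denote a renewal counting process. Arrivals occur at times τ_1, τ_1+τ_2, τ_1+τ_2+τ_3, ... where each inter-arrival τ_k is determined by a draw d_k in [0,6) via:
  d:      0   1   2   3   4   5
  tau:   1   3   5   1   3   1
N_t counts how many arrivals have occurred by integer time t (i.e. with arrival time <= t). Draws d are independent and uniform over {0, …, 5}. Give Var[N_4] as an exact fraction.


2471/2304

Inter-arrival values over d=0..5: [1, 3, 5, 1, 3, 1]
Each d has probability 1/6, so the pmf of τ is: f(1) = 1/2, f(3) = 1/3, f(5) = 1/6
Let p_n(j) = P(N_n = j), with p_0 = [1]. Condition on τ_1: p_n(0) = P(τ > n), and for j >= 1, p_n(j) = Σ_{k<=n} f(k)·p_{n−k}(j−1)
p_1 = [1/2, 1/2]  (j = 0..1)
p_2 = [1/2, 1/4, 1/4]  (j = 0..2)
p_3 = [1/6, 7/12, 1/8, 1/8]  (j = 0..3)
p_4 = [1/6, 1/4, 11/24, 1/16, 1/16]  (j = 0..4)
E[N_4] = Σ j·p_4(j) = 77/48;  E[N_4²] = Σ j²·p_4(j) = 175/48
Var[N_4] = 175/48 − (77/48)² = 2471/2304


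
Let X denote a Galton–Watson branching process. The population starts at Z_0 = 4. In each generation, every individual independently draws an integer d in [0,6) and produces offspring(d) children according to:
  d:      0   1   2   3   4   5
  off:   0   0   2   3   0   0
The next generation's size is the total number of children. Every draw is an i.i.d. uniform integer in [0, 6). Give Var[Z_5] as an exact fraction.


Outcome values over d=0..5: [0, 0, 2, 3, 0, 0]
Σy = 5, Σy² = 13, M = 6
μ = 5/6 = 5/6,  σ² = 13/6 − (5/6)² = 53/36
V_0 = 0, E_0 = 4
V_1 = 53/36·E_0 + (5/6)²·V_0 = 53/9;  E_1 = 10/3
V_2 = 53/36·E_1 + (5/6)²·V_1 = 2915/324;  E_2 = 25/9
V_3 = 53/36·E_2 + (5/6)²·V_2 = 120575/11664;  E_3 = 125/54
V_4 = 53/36·E_3 + (5/6)²·V_3 = 4445375/419904;  E_4 = 625/324
V_5 = 53/36·E_4 + (5/6)²·V_4 = 154064375/15116544;  E_5 = 3125/1944

154064375/15116544


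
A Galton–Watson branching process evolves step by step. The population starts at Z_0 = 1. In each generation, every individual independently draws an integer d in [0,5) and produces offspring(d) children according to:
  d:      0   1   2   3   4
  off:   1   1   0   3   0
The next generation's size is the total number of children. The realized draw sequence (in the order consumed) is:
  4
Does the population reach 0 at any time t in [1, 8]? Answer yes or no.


yes

gen 0: Z_0=1, draws=[4], offspring=[0], Z_1=0
gen 1: Z_1=0, draws=[], offspring=[], Z_2=0
gen 2: Z_2=0, draws=[], offspring=[], Z_3=0
gen 3: Z_3=0, draws=[], offspring=[], Z_4=0
gen 4: Z_4=0, draws=[], offspring=[], Z_5=0
gen 5: Z_5=0, draws=[], offspring=[], Z_6=0
gen 6: Z_6=0, draws=[], offspring=[], Z_7=0
gen 7: Z_7=0, draws=[], offspring=[], Z_8=0


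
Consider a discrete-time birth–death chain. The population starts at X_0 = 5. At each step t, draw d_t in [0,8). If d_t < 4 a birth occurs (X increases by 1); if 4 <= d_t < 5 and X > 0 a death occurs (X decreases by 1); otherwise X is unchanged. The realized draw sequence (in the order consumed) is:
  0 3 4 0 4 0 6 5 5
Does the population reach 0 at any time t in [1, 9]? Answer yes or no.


t=0: X=5, d=0 → birth, X_1=6
t=1: X=6, d=3 → birth, X_2=7
t=2: X=7, d=4 → death, X_3=6
t=3: X=6, d=0 → birth, X_4=7
t=4: X=7, d=4 → death, X_5=6
t=5: X=6, d=0 → birth, X_6=7
t=6: X=7, d=6 → hold, X_7=7
t=7: X=7, d=5 → hold, X_8=7
t=8: X=7, d=5 → hold, X_9=7

no


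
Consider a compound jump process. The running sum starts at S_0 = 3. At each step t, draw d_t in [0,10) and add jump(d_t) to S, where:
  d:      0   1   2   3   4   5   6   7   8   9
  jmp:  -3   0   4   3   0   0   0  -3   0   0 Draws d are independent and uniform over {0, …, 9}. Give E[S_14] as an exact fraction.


22/5

Outcome values over d=0..9: [-3, 0, 4, 3, 0, 0, 0, -3, 0, 0]
Σy = 1, Σy² = 43, M = 10
μ = 1/10 = 1/10,  σ² = 43/10 − (1/10)² = 429/100
E[S_14] = 3 + 14·(1/10) = 22/5


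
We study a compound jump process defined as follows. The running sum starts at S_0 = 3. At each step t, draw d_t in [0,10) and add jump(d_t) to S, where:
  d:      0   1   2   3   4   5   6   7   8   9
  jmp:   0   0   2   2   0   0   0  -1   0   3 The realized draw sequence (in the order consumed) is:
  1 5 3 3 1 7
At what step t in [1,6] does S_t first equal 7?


t=0: S=3, d=1, jump=0, S_1=3
t=1: S=3, d=5, jump=0, S_2=3
t=2: S=3, d=3, jump=2, S_3=5
t=3: S=5, d=3, jump=2, S_4=7
t=4: S=7, d=1, jump=0, S_5=7
t=5: S=7, d=7, jump=-1, S_6=6

4


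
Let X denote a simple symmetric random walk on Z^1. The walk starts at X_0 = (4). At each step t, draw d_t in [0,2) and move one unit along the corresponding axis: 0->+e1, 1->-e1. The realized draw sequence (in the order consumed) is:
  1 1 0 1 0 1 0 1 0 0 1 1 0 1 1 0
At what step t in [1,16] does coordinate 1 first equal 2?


t=0: X=(4), d=1 → -e1, X_1=(3)
t=1: X=(3), d=1 → -e1, X_2=(2)
t=2: X=(2), d=0 → +e1, X_3=(3)
t=3: X=(3), d=1 → -e1, X_4=(2)
t=4: X=(2), d=0 → +e1, X_5=(3)
t=5: X=(3), d=1 → -e1, X_6=(2)
t=6: X=(2), d=0 → +e1, X_7=(3)
t=7: X=(3), d=1 → -e1, X_8=(2)
t=8: X=(2), d=0 → +e1, X_9=(3)
t=9: X=(3), d=0 → +e1, X_10=(4)
t=10: X=(4), d=1 → -e1, X_11=(3)
t=11: X=(3), d=1 → -e1, X_12=(2)
t=12: X=(2), d=0 → +e1, X_13=(3)
t=13: X=(3), d=1 → -e1, X_14=(2)
t=14: X=(2), d=1 → -e1, X_15=(1)
t=15: X=(1), d=0 → +e1, X_16=(2)

2


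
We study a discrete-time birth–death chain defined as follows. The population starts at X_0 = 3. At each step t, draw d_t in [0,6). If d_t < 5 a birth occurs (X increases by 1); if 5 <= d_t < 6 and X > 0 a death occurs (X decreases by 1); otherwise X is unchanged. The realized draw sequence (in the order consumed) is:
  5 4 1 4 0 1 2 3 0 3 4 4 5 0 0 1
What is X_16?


t=0: X=3, d=5 → death, X_1=2
t=1: X=2, d=4 → birth, X_2=3
t=2: X=3, d=1 → birth, X_3=4
t=3: X=4, d=4 → birth, X_4=5
t=4: X=5, d=0 → birth, X_5=6
t=5: X=6, d=1 → birth, X_6=7
t=6: X=7, d=2 → birth, X_7=8
t=7: X=8, d=3 → birth, X_8=9
t=8: X=9, d=0 → birth, X_9=10
t=9: X=10, d=3 → birth, X_10=11
t=10: X=11, d=4 → birth, X_11=12
t=11: X=12, d=4 → birth, X_12=13
t=12: X=13, d=5 → death, X_13=12
t=13: X=12, d=0 → birth, X_14=13
t=14: X=13, d=0 → birth, X_15=14
t=15: X=14, d=1 → birth, X_16=15

15


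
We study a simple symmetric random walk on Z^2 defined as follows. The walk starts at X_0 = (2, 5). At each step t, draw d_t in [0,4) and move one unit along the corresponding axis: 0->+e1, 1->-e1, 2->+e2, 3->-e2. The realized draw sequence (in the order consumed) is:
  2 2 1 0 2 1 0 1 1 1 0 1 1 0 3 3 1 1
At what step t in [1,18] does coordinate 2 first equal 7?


t=0: X=(2, 5), d=2 → +e2, X_1=(2, 6)
t=1: X=(2, 6), d=2 → +e2, X_2=(2, 7)
t=2: X=(2, 7), d=1 → -e1, X_3=(1, 7)
t=3: X=(1, 7), d=0 → +e1, X_4=(2, 7)
t=4: X=(2, 7), d=2 → +e2, X_5=(2, 8)
t=5: X=(2, 8), d=1 → -e1, X_6=(1, 8)
t=6: X=(1, 8), d=0 → +e1, X_7=(2, 8)
t=7: X=(2, 8), d=1 → -e1, X_8=(1, 8)
t=8: X=(1, 8), d=1 → -e1, X_9=(0, 8)
t=9: X=(0, 8), d=1 → -e1, X_10=(-1, 8)
t=10: X=(-1, 8), d=0 → +e1, X_11=(0, 8)
t=11: X=(0, 8), d=1 → -e1, X_12=(-1, 8)
t=12: X=(-1, 8), d=1 → -e1, X_13=(-2, 8)
t=13: X=(-2, 8), d=0 → +e1, X_14=(-1, 8)
t=14: X=(-1, 8), d=3 → -e2, X_15=(-1, 7)
t=15: X=(-1, 7), d=3 → -e2, X_16=(-1, 6)
t=16: X=(-1, 6), d=1 → -e1, X_17=(-2, 6)
t=17: X=(-2, 6), d=1 → -e1, X_18=(-3, 6)

2


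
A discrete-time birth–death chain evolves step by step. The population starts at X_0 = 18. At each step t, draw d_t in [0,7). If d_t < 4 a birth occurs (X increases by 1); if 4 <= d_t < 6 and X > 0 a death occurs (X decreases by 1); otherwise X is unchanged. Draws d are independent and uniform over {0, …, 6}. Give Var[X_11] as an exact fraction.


418/49

X can drop by at most 1 per step and X_0 = 18 > T = 11, so X_t >= 18 − t >= 7 > 0 for every t <= 11: the floor at 0 (the 'and X > 0' condition) never binds. Hence X_11 = X_0 + Σ_{t<11} Y_t with i.i.d. increments Y_t = y(d_t) ∈ {+1, −1, 0}.
Outcome values over d=0..6: [1, 1, 1, 1, -1, -1, 0]
Σy = 2, Σy² = 6, M = 7
μ = 2/7 = 2/7,  σ² = 6/7 − (2/7)² = 38/49
Independent increments: Var[X_11] = 11·σ² = 11·(38/49) = 418/49


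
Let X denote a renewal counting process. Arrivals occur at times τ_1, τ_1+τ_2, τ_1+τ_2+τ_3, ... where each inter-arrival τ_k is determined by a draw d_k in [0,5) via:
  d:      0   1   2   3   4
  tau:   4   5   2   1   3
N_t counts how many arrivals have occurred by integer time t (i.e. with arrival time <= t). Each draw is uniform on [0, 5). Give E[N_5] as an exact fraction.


Inter-arrival values over d=0..4: [4, 5, 2, 1, 3]
Each d has probability 1/5, so the pmf of τ is: f(1) = 1/5, f(2) = 1/5, f(3) = 1/5, f(4) = 1/5, f(5) = 1/5
Renewal equation for m(n) = E[N_n]: condition on τ_1 = k (if k <= n, one arrival plus a fresh copy on the remaining n−k steps): m(n) = F(n) + Σ_{k<=n} f(k)·m(n−k), where F(n) = P(τ <= n) and m(0) = 0
m(1) = F(1) = 1/5
m(2) = F(2) + f(1)·m(1) = 2/5 + 1/5·1/5 = 11/25
m(3) = F(3) + f(1)·m(2) + f(2)·m(1) = 3/5 + 1/5·11/25 + 1/5·1/5 = 91/125
m(4) = F(4) + f(1)·m(3) + f(2)·m(2) + f(3)·m(1) = 4/5 + 1/5·91/125 + 1/5·11/25 + 1/5·1/5 = 671/625
m(5) = F(5) + f(1)·m(4) + f(2)·m(3) + f(3)·m(2) + f(4)·m(1) = 1 + 1/5·671/625 + 1/5·91/125 + 1/5·11/25 + 1/5·1/5 = 4651/3125
E[N_5] = m(5) = 4651/3125

4651/3125


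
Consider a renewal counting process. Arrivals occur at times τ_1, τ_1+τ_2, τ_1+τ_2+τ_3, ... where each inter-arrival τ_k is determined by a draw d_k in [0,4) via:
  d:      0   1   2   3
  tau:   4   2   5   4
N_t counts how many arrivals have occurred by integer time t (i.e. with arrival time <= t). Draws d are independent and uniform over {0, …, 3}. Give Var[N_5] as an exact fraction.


15/256

Inter-arrival values over d=0..3: [4, 2, 5, 4]
Each d has probability 1/4, so the pmf of τ is: f(2) = 1/4, f(4) = 1/2, f(5) = 1/4
Let p_n(j) = P(N_n = j), with p_0 = [1]. Condition on τ_1: p_n(0) = P(τ > n), and for j >= 1, p_n(j) = Σ_{k<=n} f(k)·p_{n−k}(j−1)
p_1 = [1]  (j = 0)
p_2 = [3/4, 1/4]  (j = 0..1)
p_3 = [3/4, 1/4]  (j = 0..1)
p_4 = [1/4, 11/16, 1/16]  (j = 0..2)
p_5 = [0, 15/16, 1/16]  (j = 0..2)
E[N_5] = Σ j·p_5(j) = 17/16;  E[N_5²] = Σ j²·p_5(j) = 19/16
Var[N_5] = 19/16 − (17/16)² = 15/256


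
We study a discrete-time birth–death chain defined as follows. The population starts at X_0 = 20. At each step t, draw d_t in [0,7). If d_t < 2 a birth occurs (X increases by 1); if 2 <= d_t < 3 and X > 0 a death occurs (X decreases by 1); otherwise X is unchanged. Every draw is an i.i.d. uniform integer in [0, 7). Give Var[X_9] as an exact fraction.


X can drop by at most 1 per step and X_0 = 20 > T = 9, so X_t >= 20 − t >= 11 > 0 for every t <= 9: the floor at 0 (the 'and X > 0' condition) never binds. Hence X_9 = X_0 + Σ_{t<9} Y_t with i.i.d. increments Y_t = y(d_t) ∈ {+1, −1, 0}.
Outcome values over d=0..6: [1, 1, -1, 0, 0, 0, 0]
Σy = 1, Σy² = 3, M = 7
μ = 1/7 = 1/7,  σ² = 3/7 − (1/7)² = 20/49
Independent increments: Var[X_9] = 9·σ² = 9·(20/49) = 180/49

180/49


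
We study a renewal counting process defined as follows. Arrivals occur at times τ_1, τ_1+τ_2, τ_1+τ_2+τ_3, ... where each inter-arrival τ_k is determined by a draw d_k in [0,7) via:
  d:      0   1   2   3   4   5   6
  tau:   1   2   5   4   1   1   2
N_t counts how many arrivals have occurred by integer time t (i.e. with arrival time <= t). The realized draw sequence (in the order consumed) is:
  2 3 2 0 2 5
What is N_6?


draw d_1=2: τ_1=5, arrival time A_1=5
draw d_2=3: τ_2=4, arrival time A_2=9
draw d_3=2: τ_3=5, arrival time A_3=14
draw d_4=0: τ_4=1, arrival time A_4=15
draw d_5=2: τ_5=5, arrival time A_5=20
draw d_6=5: τ_6=1, arrival time A_6=21
N_t over t=0..6: 0:0 1:0 2:0 3:0 4:0 5:1 6:1

1


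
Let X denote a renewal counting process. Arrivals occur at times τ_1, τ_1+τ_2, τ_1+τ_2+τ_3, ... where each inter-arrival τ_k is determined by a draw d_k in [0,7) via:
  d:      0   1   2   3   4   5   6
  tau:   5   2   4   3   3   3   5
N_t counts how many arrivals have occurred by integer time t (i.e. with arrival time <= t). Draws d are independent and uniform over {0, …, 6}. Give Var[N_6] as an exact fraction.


Inter-arrival values over d=0..6: [5, 2, 4, 3, 3, 3, 5]
Each d has probability 1/7, so the pmf of τ is: f(2) = 1/7, f(3) = 3/7, f(4) = 1/7, f(5) = 2/7
Let p_n(j) = P(N_n = j), with p_0 = [1]. Condition on τ_1: p_n(0) = P(τ > n), and for j >= 1, p_n(j) = Σ_{k<=n} f(k)·p_{n−k}(j−1)
p_1 = [1]  (j = 0)
p_2 = [6/7, 1/7]  (j = 0..1)
p_3 = [3/7, 4/7]  (j = 0..1)
p_4 = [2/7, 34/49, 1/49]  (j = 0..2)
p_5 = [0, 6/7, 1/7]  (j = 0..2)
p_6 = [0, 31/49, 125/343, 1/343]  (j = 0..3)
E[N_6] = Σ j·p_6(j) = 470/343;  E[N_6²] = Σ j²·p_6(j) = 726/343
Var[N_6] = 726/343 − (470/343)² = 28118/117649

28118/117649


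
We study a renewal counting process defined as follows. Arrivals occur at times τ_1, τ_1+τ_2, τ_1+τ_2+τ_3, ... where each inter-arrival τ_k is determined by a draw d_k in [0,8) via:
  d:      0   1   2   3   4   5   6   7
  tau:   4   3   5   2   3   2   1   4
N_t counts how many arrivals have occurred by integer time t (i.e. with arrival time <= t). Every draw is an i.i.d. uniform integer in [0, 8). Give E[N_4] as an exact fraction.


4473/4096

Inter-arrival values over d=0..7: [4, 3, 5, 2, 3, 2, 1, 4]
Each d has probability 1/8, so the pmf of τ is: f(1) = 1/8, f(2) = 1/4, f(3) = 1/4, f(4) = 1/4, f(5) = 1/8
Renewal equation for m(n) = E[N_n]: condition on τ_1 = k (if k <= n, one arrival plus a fresh copy on the remaining n−k steps): m(n) = F(n) + Σ_{k<=n} f(k)·m(n−k), where F(n) = P(τ <= n) and m(0) = 0
m(1) = F(1) = 1/8
m(2) = F(2) + f(1)·m(1) = 3/8 + 1/8·1/8 = 25/64
m(3) = F(3) + f(1)·m(2) + f(2)·m(1) = 5/8 + 1/8·25/64 + 1/4·1/8 = 361/512
m(4) = F(4) + f(1)·m(3) + f(2)·m(2) + f(3)·m(1) = 7/8 + 1/8·361/512 + 1/4·25/64 + 1/4·1/8 = 4473/4096
E[N_4] = m(4) = 4473/4096


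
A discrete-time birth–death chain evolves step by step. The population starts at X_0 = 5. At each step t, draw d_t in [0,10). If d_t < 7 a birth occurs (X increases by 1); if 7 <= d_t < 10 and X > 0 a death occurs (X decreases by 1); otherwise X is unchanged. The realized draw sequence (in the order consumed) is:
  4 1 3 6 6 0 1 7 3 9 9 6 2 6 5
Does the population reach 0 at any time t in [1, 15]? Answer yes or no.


t=0: X=5, d=4 → birth, X_1=6
t=1: X=6, d=1 → birth, X_2=7
t=2: X=7, d=3 → birth, X_3=8
t=3: X=8, d=6 → birth, X_4=9
t=4: X=9, d=6 → birth, X_5=10
t=5: X=10, d=0 → birth, X_6=11
t=6: X=11, d=1 → birth, X_7=12
t=7: X=12, d=7 → death, X_8=11
t=8: X=11, d=3 → birth, X_9=12
t=9: X=12, d=9 → death, X_10=11
t=10: X=11, d=9 → death, X_11=10
t=11: X=10, d=6 → birth, X_12=11
t=12: X=11, d=2 → birth, X_13=12
t=13: X=12, d=6 → birth, X_14=13
t=14: X=13, d=5 → birth, X_15=14

no


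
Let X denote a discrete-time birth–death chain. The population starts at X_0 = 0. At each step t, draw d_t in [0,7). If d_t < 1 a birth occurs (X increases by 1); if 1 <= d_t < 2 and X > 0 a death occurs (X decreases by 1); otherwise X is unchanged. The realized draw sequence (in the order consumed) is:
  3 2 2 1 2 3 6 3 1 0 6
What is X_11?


1

t=0: X=0, d=3 → hold, X_1=0
t=1: X=0, d=2 → hold, X_2=0
t=2: X=0, d=2 → hold, X_3=0
t=3: X=0, d=1 → hold, X_4=0
t=4: X=0, d=2 → hold, X_5=0
t=5: X=0, d=3 → hold, X_6=0
t=6: X=0, d=6 → hold, X_7=0
t=7: X=0, d=3 → hold, X_8=0
t=8: X=0, d=1 → hold, X_9=0
t=9: X=0, d=0 → birth, X_10=1
t=10: X=1, d=6 → hold, X_11=1


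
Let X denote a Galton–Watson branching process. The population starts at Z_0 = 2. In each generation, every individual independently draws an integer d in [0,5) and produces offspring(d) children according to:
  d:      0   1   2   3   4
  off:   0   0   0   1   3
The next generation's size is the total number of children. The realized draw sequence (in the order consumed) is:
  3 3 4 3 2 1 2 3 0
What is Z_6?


0

gen 0: Z_0=2, draws=[3, 3], offspring=[1, 1], Z_1=2
gen 1: Z_1=2, draws=[4, 3], offspring=[3, 1], Z_2=4
gen 2: Z_2=4, draws=[2, 1, 2, 3], offspring=[0, 0, 0, 1], Z_3=1
gen 3: Z_3=1, draws=[0], offspring=[0], Z_4=0
gen 4: Z_4=0, draws=[], offspring=[], Z_5=0
gen 5: Z_5=0, draws=[], offspring=[], Z_6=0


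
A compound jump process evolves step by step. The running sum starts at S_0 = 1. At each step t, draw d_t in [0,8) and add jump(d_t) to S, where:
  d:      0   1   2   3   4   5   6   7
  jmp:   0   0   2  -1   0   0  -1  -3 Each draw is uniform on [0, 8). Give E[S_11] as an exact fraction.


-25/8

Outcome values over d=0..7: [0, 0, 2, -1, 0, 0, -1, -3]
Σy = -3, Σy² = 15, M = 8
μ = -3/8 = -3/8,  σ² = 15/8 − (-3/8)² = 111/64
E[S_11] = 1 + 11·(-3/8) = -25/8


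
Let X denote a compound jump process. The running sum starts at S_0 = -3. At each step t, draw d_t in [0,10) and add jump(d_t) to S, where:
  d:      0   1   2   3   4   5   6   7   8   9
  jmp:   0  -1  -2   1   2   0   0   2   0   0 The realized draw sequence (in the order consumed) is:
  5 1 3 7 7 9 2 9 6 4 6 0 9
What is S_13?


1

t=0: S=-3, d=5, jump=0, S_1=-3
t=1: S=-3, d=1, jump=-1, S_2=-4
t=2: S=-4, d=3, jump=1, S_3=-3
t=3: S=-3, d=7, jump=2, S_4=-1
t=4: S=-1, d=7, jump=2, S_5=1
t=5: S=1, d=9, jump=0, S_6=1
t=6: S=1, d=2, jump=-2, S_7=-1
t=7: S=-1, d=9, jump=0, S_8=-1
t=8: S=-1, d=6, jump=0, S_9=-1
t=9: S=-1, d=4, jump=2, S_10=1
t=10: S=1, d=6, jump=0, S_11=1
t=11: S=1, d=0, jump=0, S_12=1
t=12: S=1, d=9, jump=0, S_13=1


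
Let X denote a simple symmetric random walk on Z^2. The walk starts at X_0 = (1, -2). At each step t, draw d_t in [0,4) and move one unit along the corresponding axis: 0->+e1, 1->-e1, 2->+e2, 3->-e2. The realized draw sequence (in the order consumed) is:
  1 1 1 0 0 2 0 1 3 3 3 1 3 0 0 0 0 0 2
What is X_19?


(4, -4)

t=0: X=(1, -2), d=1 → -e1, X_1=(0, -2)
t=1: X=(0, -2), d=1 → -e1, X_2=(-1, -2)
t=2: X=(-1, -2), d=1 → -e1, X_3=(-2, -2)
t=3: X=(-2, -2), d=0 → +e1, X_4=(-1, -2)
t=4: X=(-1, -2), d=0 → +e1, X_5=(0, -2)
t=5: X=(0, -2), d=2 → +e2, X_6=(0, -1)
t=6: X=(0, -1), d=0 → +e1, X_7=(1, -1)
t=7: X=(1, -1), d=1 → -e1, X_8=(0, -1)
t=8: X=(0, -1), d=3 → -e2, X_9=(0, -2)
t=9: X=(0, -2), d=3 → -e2, X_10=(0, -3)
t=10: X=(0, -3), d=3 → -e2, X_11=(0, -4)
t=11: X=(0, -4), d=1 → -e1, X_12=(-1, -4)
t=12: X=(-1, -4), d=3 → -e2, X_13=(-1, -5)
t=13: X=(-1, -5), d=0 → +e1, X_14=(0, -5)
t=14: X=(0, -5), d=0 → +e1, X_15=(1, -5)
t=15: X=(1, -5), d=0 → +e1, X_16=(2, -5)
t=16: X=(2, -5), d=0 → +e1, X_17=(3, -5)
t=17: X=(3, -5), d=0 → +e1, X_18=(4, -5)
t=18: X=(4, -5), d=2 → +e2, X_19=(4, -4)


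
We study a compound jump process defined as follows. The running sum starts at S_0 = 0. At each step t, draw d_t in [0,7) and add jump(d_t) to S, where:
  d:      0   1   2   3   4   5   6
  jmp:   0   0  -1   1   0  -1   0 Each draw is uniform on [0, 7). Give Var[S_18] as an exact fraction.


360/49

Outcome values over d=0..6: [0, 0, -1, 1, 0, -1, 0]
Σy = -1, Σy² = 3, M = 7
μ = -1/7 = -1/7,  σ² = 3/7 − (-1/7)² = 20/49
Independent increments: Var[S_18] = 18·σ² = 18·(20/49) = 360/49


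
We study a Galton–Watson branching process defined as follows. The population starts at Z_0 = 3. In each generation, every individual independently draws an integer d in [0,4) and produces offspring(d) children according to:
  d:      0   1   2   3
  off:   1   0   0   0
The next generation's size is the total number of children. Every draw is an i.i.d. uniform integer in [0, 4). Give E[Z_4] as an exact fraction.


Outcome values over d=0..3: [1, 0, 0, 0]
Σy = 1, Σy² = 1, M = 4
μ = 1/4 = 1/4,  σ² = 1/4 − (1/4)² = 3/16
E[Z_0] = 3
E[Z_1] = 1/4·E[Z_0] = 3/4
E[Z_2] = 1/4·E[Z_1] = 3/16
E[Z_3] = 1/4·E[Z_2] = 3/64
E[Z_4] = 1/4·E[Z_3] = 3/256

3/256


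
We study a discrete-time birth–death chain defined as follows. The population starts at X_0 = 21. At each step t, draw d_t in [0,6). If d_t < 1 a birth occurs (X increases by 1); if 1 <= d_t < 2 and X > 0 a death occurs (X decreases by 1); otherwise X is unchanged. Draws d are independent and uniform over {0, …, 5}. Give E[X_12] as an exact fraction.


21

X can drop by at most 1 per step and X_0 = 21 > T = 12, so X_t >= 21 − t >= 9 > 0 for every t <= 12: the floor at 0 (the 'and X > 0' condition) never binds. Hence X_12 = X_0 + Σ_{t<12} Y_t with i.i.d. increments Y_t = y(d_t) ∈ {+1, −1, 0}.
Outcome values over d=0..5: [1, -1, 0, 0, 0, 0]
Σy = 0, Σy² = 2, M = 6
μ = 0/6 = 0,  σ² = 2/6 − (0)² = 1/3
E[X_12] = 21 + 12·(0) = 21


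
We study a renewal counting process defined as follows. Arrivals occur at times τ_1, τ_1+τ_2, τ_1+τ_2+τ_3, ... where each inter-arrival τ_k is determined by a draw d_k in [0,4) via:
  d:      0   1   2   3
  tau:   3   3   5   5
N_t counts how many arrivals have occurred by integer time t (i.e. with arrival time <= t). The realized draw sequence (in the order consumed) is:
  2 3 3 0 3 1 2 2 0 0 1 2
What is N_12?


draw d_1=2: τ_1=5, arrival time A_1=5
draw d_2=3: τ_2=5, arrival time A_2=10
draw d_3=3: τ_3=5, arrival time A_3=15
draw d_4=0: τ_4=3, arrival time A_4=18
draw d_5=3: τ_5=5, arrival time A_5=23
draw d_6=1: τ_6=3, arrival time A_6=26
draw d_7=2: τ_7=5, arrival time A_7=31
draw d_8=2: τ_8=5, arrival time A_8=36
draw d_9=0: τ_9=3, arrival time A_9=39
draw d_10=0: τ_10=3, arrival time A_10=42
draw d_11=1: τ_11=3, arrival time A_11=45
draw d_12=2: τ_12=5, arrival time A_12=50
N_t over t=0..12: 0:0 1:0 2:0 3:0 4:0 5:1 6:1 7:1 8:1 9:1 10:2 11:2 12:2

2


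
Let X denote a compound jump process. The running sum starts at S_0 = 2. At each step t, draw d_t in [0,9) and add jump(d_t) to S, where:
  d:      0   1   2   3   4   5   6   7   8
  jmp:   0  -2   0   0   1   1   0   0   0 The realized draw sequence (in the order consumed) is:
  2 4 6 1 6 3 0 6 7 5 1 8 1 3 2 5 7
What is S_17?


t=0: S=2, d=2, jump=0, S_1=2
t=1: S=2, d=4, jump=1, S_2=3
t=2: S=3, d=6, jump=0, S_3=3
t=3: S=3, d=1, jump=-2, S_4=1
t=4: S=1, d=6, jump=0, S_5=1
t=5: S=1, d=3, jump=0, S_6=1
t=6: S=1, d=0, jump=0, S_7=1
t=7: S=1, d=6, jump=0, S_8=1
t=8: S=1, d=7, jump=0, S_9=1
t=9: S=1, d=5, jump=1, S_10=2
t=10: S=2, d=1, jump=-2, S_11=0
t=11: S=0, d=8, jump=0, S_12=0
t=12: S=0, d=1, jump=-2, S_13=-2
t=13: S=-2, d=3, jump=0, S_14=-2
t=14: S=-2, d=2, jump=0, S_15=-2
t=15: S=-2, d=5, jump=1, S_16=-1
t=16: S=-1, d=7, jump=0, S_17=-1

-1


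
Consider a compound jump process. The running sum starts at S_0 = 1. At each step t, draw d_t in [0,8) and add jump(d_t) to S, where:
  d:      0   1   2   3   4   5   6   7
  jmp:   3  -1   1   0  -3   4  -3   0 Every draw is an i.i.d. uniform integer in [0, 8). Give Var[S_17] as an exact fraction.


Outcome values over d=0..7: [3, -1, 1, 0, -3, 4, -3, 0]
Σy = 1, Σy² = 45, M = 8
μ = 1/8 = 1/8,  σ² = 45/8 − (1/8)² = 359/64
Independent increments: Var[S_17] = 17·σ² = 17·(359/64) = 6103/64

6103/64
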